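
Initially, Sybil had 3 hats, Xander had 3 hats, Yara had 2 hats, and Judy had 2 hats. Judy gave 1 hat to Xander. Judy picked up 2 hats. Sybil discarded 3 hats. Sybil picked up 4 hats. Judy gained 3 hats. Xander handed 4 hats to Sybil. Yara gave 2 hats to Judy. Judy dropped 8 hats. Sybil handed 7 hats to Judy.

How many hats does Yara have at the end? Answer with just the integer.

Tracking counts step by step:
Start: Sybil=3, Xander=3, Yara=2, Judy=2
Event 1 (Judy -> Xander, 1): Judy: 2 -> 1, Xander: 3 -> 4. State: Sybil=3, Xander=4, Yara=2, Judy=1
Event 2 (Judy +2): Judy: 1 -> 3. State: Sybil=3, Xander=4, Yara=2, Judy=3
Event 3 (Sybil -3): Sybil: 3 -> 0. State: Sybil=0, Xander=4, Yara=2, Judy=3
Event 4 (Sybil +4): Sybil: 0 -> 4. State: Sybil=4, Xander=4, Yara=2, Judy=3
Event 5 (Judy +3): Judy: 3 -> 6. State: Sybil=4, Xander=4, Yara=2, Judy=6
Event 6 (Xander -> Sybil, 4): Xander: 4 -> 0, Sybil: 4 -> 8. State: Sybil=8, Xander=0, Yara=2, Judy=6
Event 7 (Yara -> Judy, 2): Yara: 2 -> 0, Judy: 6 -> 8. State: Sybil=8, Xander=0, Yara=0, Judy=8
Event 8 (Judy -8): Judy: 8 -> 0. State: Sybil=8, Xander=0, Yara=0, Judy=0
Event 9 (Sybil -> Judy, 7): Sybil: 8 -> 1, Judy: 0 -> 7. State: Sybil=1, Xander=0, Yara=0, Judy=7

Yara's final count: 0

Answer: 0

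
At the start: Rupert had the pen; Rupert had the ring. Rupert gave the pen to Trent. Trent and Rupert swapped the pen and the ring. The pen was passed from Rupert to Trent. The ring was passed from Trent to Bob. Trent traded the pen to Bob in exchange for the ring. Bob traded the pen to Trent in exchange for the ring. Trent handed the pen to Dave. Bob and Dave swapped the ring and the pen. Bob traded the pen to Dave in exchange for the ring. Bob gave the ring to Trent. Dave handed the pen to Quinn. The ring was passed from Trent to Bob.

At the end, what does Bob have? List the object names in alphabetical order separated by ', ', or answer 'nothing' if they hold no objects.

Tracking all object holders:
Start: pen:Rupert, ring:Rupert
Event 1 (give pen: Rupert -> Trent). State: pen:Trent, ring:Rupert
Event 2 (swap pen<->ring: now pen:Rupert, ring:Trent). State: pen:Rupert, ring:Trent
Event 3 (give pen: Rupert -> Trent). State: pen:Trent, ring:Trent
Event 4 (give ring: Trent -> Bob). State: pen:Trent, ring:Bob
Event 5 (swap pen<->ring: now pen:Bob, ring:Trent). State: pen:Bob, ring:Trent
Event 6 (swap pen<->ring: now pen:Trent, ring:Bob). State: pen:Trent, ring:Bob
Event 7 (give pen: Trent -> Dave). State: pen:Dave, ring:Bob
Event 8 (swap ring<->pen: now ring:Dave, pen:Bob). State: pen:Bob, ring:Dave
Event 9 (swap pen<->ring: now pen:Dave, ring:Bob). State: pen:Dave, ring:Bob
Event 10 (give ring: Bob -> Trent). State: pen:Dave, ring:Trent
Event 11 (give pen: Dave -> Quinn). State: pen:Quinn, ring:Trent
Event 12 (give ring: Trent -> Bob). State: pen:Quinn, ring:Bob

Final state: pen:Quinn, ring:Bob
Bob holds: ring.

Answer: ring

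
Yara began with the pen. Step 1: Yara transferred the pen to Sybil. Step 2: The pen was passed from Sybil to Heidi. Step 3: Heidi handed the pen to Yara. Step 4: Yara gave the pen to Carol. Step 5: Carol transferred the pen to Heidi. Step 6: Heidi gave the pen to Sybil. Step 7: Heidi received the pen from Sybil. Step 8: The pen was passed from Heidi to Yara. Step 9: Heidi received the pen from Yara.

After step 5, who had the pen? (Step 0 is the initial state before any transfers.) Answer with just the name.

Tracking the pen holder through step 5:
After step 0 (start): Yara
After step 1: Sybil
After step 2: Heidi
After step 3: Yara
After step 4: Carol
After step 5: Heidi

At step 5, the holder is Heidi.

Answer: Heidi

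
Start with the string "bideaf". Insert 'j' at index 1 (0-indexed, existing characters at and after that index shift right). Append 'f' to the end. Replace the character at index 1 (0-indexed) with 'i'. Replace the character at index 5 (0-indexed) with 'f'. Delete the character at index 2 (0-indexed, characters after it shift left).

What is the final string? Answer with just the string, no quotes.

Applying each edit step by step:
Start: "bideaf"
Op 1 (insert 'j' at idx 1): "bideaf" -> "bjideaf"
Op 2 (append 'f'): "bjideaf" -> "bjideaff"
Op 3 (replace idx 1: 'j' -> 'i'): "bjideaff" -> "biideaff"
Op 4 (replace idx 5: 'a' -> 'f'): "biideaff" -> "biidefff"
Op 5 (delete idx 2 = 'i'): "biidefff" -> "bidefff"

Answer: bidefff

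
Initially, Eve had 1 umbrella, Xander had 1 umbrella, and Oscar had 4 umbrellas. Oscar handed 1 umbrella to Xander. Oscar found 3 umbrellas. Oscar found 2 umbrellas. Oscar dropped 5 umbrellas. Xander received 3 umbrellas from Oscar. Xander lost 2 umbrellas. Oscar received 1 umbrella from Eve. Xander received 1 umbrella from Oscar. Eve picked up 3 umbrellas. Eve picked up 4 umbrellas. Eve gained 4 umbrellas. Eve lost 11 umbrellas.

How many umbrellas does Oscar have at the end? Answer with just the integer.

Answer: 0

Derivation:
Tracking counts step by step:
Start: Eve=1, Xander=1, Oscar=4
Event 1 (Oscar -> Xander, 1): Oscar: 4 -> 3, Xander: 1 -> 2. State: Eve=1, Xander=2, Oscar=3
Event 2 (Oscar +3): Oscar: 3 -> 6. State: Eve=1, Xander=2, Oscar=6
Event 3 (Oscar +2): Oscar: 6 -> 8. State: Eve=1, Xander=2, Oscar=8
Event 4 (Oscar -5): Oscar: 8 -> 3. State: Eve=1, Xander=2, Oscar=3
Event 5 (Oscar -> Xander, 3): Oscar: 3 -> 0, Xander: 2 -> 5. State: Eve=1, Xander=5, Oscar=0
Event 6 (Xander -2): Xander: 5 -> 3. State: Eve=1, Xander=3, Oscar=0
Event 7 (Eve -> Oscar, 1): Eve: 1 -> 0, Oscar: 0 -> 1. State: Eve=0, Xander=3, Oscar=1
Event 8 (Oscar -> Xander, 1): Oscar: 1 -> 0, Xander: 3 -> 4. State: Eve=0, Xander=4, Oscar=0
Event 9 (Eve +3): Eve: 0 -> 3. State: Eve=3, Xander=4, Oscar=0
Event 10 (Eve +4): Eve: 3 -> 7. State: Eve=7, Xander=4, Oscar=0
Event 11 (Eve +4): Eve: 7 -> 11. State: Eve=11, Xander=4, Oscar=0
Event 12 (Eve -11): Eve: 11 -> 0. State: Eve=0, Xander=4, Oscar=0

Oscar's final count: 0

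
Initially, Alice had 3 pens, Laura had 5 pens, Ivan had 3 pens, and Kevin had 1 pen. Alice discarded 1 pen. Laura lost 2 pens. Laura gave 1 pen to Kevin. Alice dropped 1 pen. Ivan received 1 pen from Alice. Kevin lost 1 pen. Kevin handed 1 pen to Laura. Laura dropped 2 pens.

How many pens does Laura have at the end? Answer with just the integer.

Answer: 1

Derivation:
Tracking counts step by step:
Start: Alice=3, Laura=5, Ivan=3, Kevin=1
Event 1 (Alice -1): Alice: 3 -> 2. State: Alice=2, Laura=5, Ivan=3, Kevin=1
Event 2 (Laura -2): Laura: 5 -> 3. State: Alice=2, Laura=3, Ivan=3, Kevin=1
Event 3 (Laura -> Kevin, 1): Laura: 3 -> 2, Kevin: 1 -> 2. State: Alice=2, Laura=2, Ivan=3, Kevin=2
Event 4 (Alice -1): Alice: 2 -> 1. State: Alice=1, Laura=2, Ivan=3, Kevin=2
Event 5 (Alice -> Ivan, 1): Alice: 1 -> 0, Ivan: 3 -> 4. State: Alice=0, Laura=2, Ivan=4, Kevin=2
Event 6 (Kevin -1): Kevin: 2 -> 1. State: Alice=0, Laura=2, Ivan=4, Kevin=1
Event 7 (Kevin -> Laura, 1): Kevin: 1 -> 0, Laura: 2 -> 3. State: Alice=0, Laura=3, Ivan=4, Kevin=0
Event 8 (Laura -2): Laura: 3 -> 1. State: Alice=0, Laura=1, Ivan=4, Kevin=0

Laura's final count: 1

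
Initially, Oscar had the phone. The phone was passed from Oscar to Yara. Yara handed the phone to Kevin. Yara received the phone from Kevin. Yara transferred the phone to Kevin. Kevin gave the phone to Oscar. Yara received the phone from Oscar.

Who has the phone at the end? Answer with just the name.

Tracking the phone through each event:
Start: Oscar has the phone.
After event 1: Yara has the phone.
After event 2: Kevin has the phone.
After event 3: Yara has the phone.
After event 4: Kevin has the phone.
After event 5: Oscar has the phone.
After event 6: Yara has the phone.

Answer: Yara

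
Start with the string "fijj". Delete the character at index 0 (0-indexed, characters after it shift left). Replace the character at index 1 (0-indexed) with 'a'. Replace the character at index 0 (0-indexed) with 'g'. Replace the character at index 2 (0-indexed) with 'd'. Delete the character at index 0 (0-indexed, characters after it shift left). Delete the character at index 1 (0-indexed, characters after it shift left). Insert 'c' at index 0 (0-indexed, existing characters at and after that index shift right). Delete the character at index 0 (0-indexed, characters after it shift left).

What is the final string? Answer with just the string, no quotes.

Answer: a

Derivation:
Applying each edit step by step:
Start: "fijj"
Op 1 (delete idx 0 = 'f'): "fijj" -> "ijj"
Op 2 (replace idx 1: 'j' -> 'a'): "ijj" -> "iaj"
Op 3 (replace idx 0: 'i' -> 'g'): "iaj" -> "gaj"
Op 4 (replace idx 2: 'j' -> 'd'): "gaj" -> "gad"
Op 5 (delete idx 0 = 'g'): "gad" -> "ad"
Op 6 (delete idx 1 = 'd'): "ad" -> "a"
Op 7 (insert 'c' at idx 0): "a" -> "ca"
Op 8 (delete idx 0 = 'c'): "ca" -> "a"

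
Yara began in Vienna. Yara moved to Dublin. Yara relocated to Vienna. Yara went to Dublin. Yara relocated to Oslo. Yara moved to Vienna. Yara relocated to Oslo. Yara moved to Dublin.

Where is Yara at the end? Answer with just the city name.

Answer: Dublin

Derivation:
Tracking Yara's location:
Start: Yara is in Vienna.
After move 1: Vienna -> Dublin. Yara is in Dublin.
After move 2: Dublin -> Vienna. Yara is in Vienna.
After move 3: Vienna -> Dublin. Yara is in Dublin.
After move 4: Dublin -> Oslo. Yara is in Oslo.
After move 5: Oslo -> Vienna. Yara is in Vienna.
After move 6: Vienna -> Oslo. Yara is in Oslo.
After move 7: Oslo -> Dublin. Yara is in Dublin.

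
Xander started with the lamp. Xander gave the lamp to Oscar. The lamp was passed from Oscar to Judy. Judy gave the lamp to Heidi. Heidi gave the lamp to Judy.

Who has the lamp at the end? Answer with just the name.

Answer: Judy

Derivation:
Tracking the lamp through each event:
Start: Xander has the lamp.
After event 1: Oscar has the lamp.
After event 2: Judy has the lamp.
After event 3: Heidi has the lamp.
After event 4: Judy has the lamp.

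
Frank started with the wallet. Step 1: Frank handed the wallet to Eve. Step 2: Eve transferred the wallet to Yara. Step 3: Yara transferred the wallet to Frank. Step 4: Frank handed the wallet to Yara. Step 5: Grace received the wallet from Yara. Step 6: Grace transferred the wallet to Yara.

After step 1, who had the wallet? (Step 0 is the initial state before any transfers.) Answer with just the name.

Answer: Eve

Derivation:
Tracking the wallet holder through step 1:
After step 0 (start): Frank
After step 1: Eve

At step 1, the holder is Eve.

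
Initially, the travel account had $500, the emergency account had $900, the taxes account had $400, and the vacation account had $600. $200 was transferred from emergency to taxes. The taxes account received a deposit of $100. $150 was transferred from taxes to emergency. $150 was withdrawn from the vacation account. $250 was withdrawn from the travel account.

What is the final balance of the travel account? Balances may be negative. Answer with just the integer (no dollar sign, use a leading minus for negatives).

Answer: 250

Derivation:
Tracking account balances step by step:
Start: travel=500, emergency=900, taxes=400, vacation=600
Event 1 (transfer 200 emergency -> taxes): emergency: 900 - 200 = 700, taxes: 400 + 200 = 600. Balances: travel=500, emergency=700, taxes=600, vacation=600
Event 2 (deposit 100 to taxes): taxes: 600 + 100 = 700. Balances: travel=500, emergency=700, taxes=700, vacation=600
Event 3 (transfer 150 taxes -> emergency): taxes: 700 - 150 = 550, emergency: 700 + 150 = 850. Balances: travel=500, emergency=850, taxes=550, vacation=600
Event 4 (withdraw 150 from vacation): vacation: 600 - 150 = 450. Balances: travel=500, emergency=850, taxes=550, vacation=450
Event 5 (withdraw 250 from travel): travel: 500 - 250 = 250. Balances: travel=250, emergency=850, taxes=550, vacation=450

Final balance of travel: 250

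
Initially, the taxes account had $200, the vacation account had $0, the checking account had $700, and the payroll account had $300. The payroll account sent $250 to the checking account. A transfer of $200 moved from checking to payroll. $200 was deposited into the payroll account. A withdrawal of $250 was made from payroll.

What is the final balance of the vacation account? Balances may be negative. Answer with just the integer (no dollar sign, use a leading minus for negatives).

Answer: 0

Derivation:
Tracking account balances step by step:
Start: taxes=200, vacation=0, checking=700, payroll=300
Event 1 (transfer 250 payroll -> checking): payroll: 300 - 250 = 50, checking: 700 + 250 = 950. Balances: taxes=200, vacation=0, checking=950, payroll=50
Event 2 (transfer 200 checking -> payroll): checking: 950 - 200 = 750, payroll: 50 + 200 = 250. Balances: taxes=200, vacation=0, checking=750, payroll=250
Event 3 (deposit 200 to payroll): payroll: 250 + 200 = 450. Balances: taxes=200, vacation=0, checking=750, payroll=450
Event 4 (withdraw 250 from payroll): payroll: 450 - 250 = 200. Balances: taxes=200, vacation=0, checking=750, payroll=200

Final balance of vacation: 0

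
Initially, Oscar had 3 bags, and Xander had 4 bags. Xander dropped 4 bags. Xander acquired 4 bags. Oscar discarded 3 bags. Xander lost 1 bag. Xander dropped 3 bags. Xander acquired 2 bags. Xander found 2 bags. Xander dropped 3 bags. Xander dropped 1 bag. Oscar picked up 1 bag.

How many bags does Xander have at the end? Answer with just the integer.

Answer: 0

Derivation:
Tracking counts step by step:
Start: Oscar=3, Xander=4
Event 1 (Xander -4): Xander: 4 -> 0. State: Oscar=3, Xander=0
Event 2 (Xander +4): Xander: 0 -> 4. State: Oscar=3, Xander=4
Event 3 (Oscar -3): Oscar: 3 -> 0. State: Oscar=0, Xander=4
Event 4 (Xander -1): Xander: 4 -> 3. State: Oscar=0, Xander=3
Event 5 (Xander -3): Xander: 3 -> 0. State: Oscar=0, Xander=0
Event 6 (Xander +2): Xander: 0 -> 2. State: Oscar=0, Xander=2
Event 7 (Xander +2): Xander: 2 -> 4. State: Oscar=0, Xander=4
Event 8 (Xander -3): Xander: 4 -> 1. State: Oscar=0, Xander=1
Event 9 (Xander -1): Xander: 1 -> 0. State: Oscar=0, Xander=0
Event 10 (Oscar +1): Oscar: 0 -> 1. State: Oscar=1, Xander=0

Xander's final count: 0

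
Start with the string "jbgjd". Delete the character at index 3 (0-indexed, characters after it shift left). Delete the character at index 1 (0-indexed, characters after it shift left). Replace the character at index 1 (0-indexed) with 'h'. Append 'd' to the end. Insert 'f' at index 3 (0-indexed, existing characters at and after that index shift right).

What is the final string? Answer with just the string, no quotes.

Answer: jhdfd

Derivation:
Applying each edit step by step:
Start: "jbgjd"
Op 1 (delete idx 3 = 'j'): "jbgjd" -> "jbgd"
Op 2 (delete idx 1 = 'b'): "jbgd" -> "jgd"
Op 3 (replace idx 1: 'g' -> 'h'): "jgd" -> "jhd"
Op 4 (append 'd'): "jhd" -> "jhdd"
Op 5 (insert 'f' at idx 3): "jhdd" -> "jhdfd"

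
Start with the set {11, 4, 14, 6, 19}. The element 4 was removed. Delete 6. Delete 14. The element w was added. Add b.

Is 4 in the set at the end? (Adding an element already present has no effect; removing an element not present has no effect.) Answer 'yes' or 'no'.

Tracking the set through each operation:
Start: {11, 14, 19, 4, 6}
Event 1 (remove 4): removed. Set: {11, 14, 19, 6}
Event 2 (remove 6): removed. Set: {11, 14, 19}
Event 3 (remove 14): removed. Set: {11, 19}
Event 4 (add w): added. Set: {11, 19, w}
Event 5 (add b): added. Set: {11, 19, b, w}

Final set: {11, 19, b, w} (size 4)
4 is NOT in the final set.

Answer: no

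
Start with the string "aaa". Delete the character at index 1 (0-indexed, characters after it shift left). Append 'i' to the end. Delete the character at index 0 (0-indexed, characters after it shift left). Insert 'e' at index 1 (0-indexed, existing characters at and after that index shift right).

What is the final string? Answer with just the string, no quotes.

Answer: aei

Derivation:
Applying each edit step by step:
Start: "aaa"
Op 1 (delete idx 1 = 'a'): "aaa" -> "aa"
Op 2 (append 'i'): "aa" -> "aai"
Op 3 (delete idx 0 = 'a'): "aai" -> "ai"
Op 4 (insert 'e' at idx 1): "ai" -> "aei"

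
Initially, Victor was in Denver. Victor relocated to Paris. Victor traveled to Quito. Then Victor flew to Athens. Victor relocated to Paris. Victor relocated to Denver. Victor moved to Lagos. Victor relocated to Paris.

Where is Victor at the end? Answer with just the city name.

Tracking Victor's location:
Start: Victor is in Denver.
After move 1: Denver -> Paris. Victor is in Paris.
After move 2: Paris -> Quito. Victor is in Quito.
After move 3: Quito -> Athens. Victor is in Athens.
After move 4: Athens -> Paris. Victor is in Paris.
After move 5: Paris -> Denver. Victor is in Denver.
After move 6: Denver -> Lagos. Victor is in Lagos.
After move 7: Lagos -> Paris. Victor is in Paris.

Answer: Paris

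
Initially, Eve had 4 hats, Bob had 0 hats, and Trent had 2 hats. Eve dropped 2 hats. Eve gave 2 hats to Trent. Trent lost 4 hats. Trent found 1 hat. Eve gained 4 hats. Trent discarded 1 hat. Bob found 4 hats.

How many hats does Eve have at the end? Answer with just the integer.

Answer: 4

Derivation:
Tracking counts step by step:
Start: Eve=4, Bob=0, Trent=2
Event 1 (Eve -2): Eve: 4 -> 2. State: Eve=2, Bob=0, Trent=2
Event 2 (Eve -> Trent, 2): Eve: 2 -> 0, Trent: 2 -> 4. State: Eve=0, Bob=0, Trent=4
Event 3 (Trent -4): Trent: 4 -> 0. State: Eve=0, Bob=0, Trent=0
Event 4 (Trent +1): Trent: 0 -> 1. State: Eve=0, Bob=0, Trent=1
Event 5 (Eve +4): Eve: 0 -> 4. State: Eve=4, Bob=0, Trent=1
Event 6 (Trent -1): Trent: 1 -> 0. State: Eve=4, Bob=0, Trent=0
Event 7 (Bob +4): Bob: 0 -> 4. State: Eve=4, Bob=4, Trent=0

Eve's final count: 4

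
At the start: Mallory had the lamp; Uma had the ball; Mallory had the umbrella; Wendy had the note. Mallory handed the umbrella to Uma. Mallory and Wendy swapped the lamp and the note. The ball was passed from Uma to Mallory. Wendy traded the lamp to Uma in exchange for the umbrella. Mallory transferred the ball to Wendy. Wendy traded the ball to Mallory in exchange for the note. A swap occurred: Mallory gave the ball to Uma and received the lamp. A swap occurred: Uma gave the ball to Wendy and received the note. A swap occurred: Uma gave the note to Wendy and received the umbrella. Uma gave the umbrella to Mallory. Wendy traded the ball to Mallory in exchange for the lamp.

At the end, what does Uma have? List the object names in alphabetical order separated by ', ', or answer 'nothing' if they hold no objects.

Answer: nothing

Derivation:
Tracking all object holders:
Start: lamp:Mallory, ball:Uma, umbrella:Mallory, note:Wendy
Event 1 (give umbrella: Mallory -> Uma). State: lamp:Mallory, ball:Uma, umbrella:Uma, note:Wendy
Event 2 (swap lamp<->note: now lamp:Wendy, note:Mallory). State: lamp:Wendy, ball:Uma, umbrella:Uma, note:Mallory
Event 3 (give ball: Uma -> Mallory). State: lamp:Wendy, ball:Mallory, umbrella:Uma, note:Mallory
Event 4 (swap lamp<->umbrella: now lamp:Uma, umbrella:Wendy). State: lamp:Uma, ball:Mallory, umbrella:Wendy, note:Mallory
Event 5 (give ball: Mallory -> Wendy). State: lamp:Uma, ball:Wendy, umbrella:Wendy, note:Mallory
Event 6 (swap ball<->note: now ball:Mallory, note:Wendy). State: lamp:Uma, ball:Mallory, umbrella:Wendy, note:Wendy
Event 7 (swap ball<->lamp: now ball:Uma, lamp:Mallory). State: lamp:Mallory, ball:Uma, umbrella:Wendy, note:Wendy
Event 8 (swap ball<->note: now ball:Wendy, note:Uma). State: lamp:Mallory, ball:Wendy, umbrella:Wendy, note:Uma
Event 9 (swap note<->umbrella: now note:Wendy, umbrella:Uma). State: lamp:Mallory, ball:Wendy, umbrella:Uma, note:Wendy
Event 10 (give umbrella: Uma -> Mallory). State: lamp:Mallory, ball:Wendy, umbrella:Mallory, note:Wendy
Event 11 (swap ball<->lamp: now ball:Mallory, lamp:Wendy). State: lamp:Wendy, ball:Mallory, umbrella:Mallory, note:Wendy

Final state: lamp:Wendy, ball:Mallory, umbrella:Mallory, note:Wendy
Uma holds: (nothing).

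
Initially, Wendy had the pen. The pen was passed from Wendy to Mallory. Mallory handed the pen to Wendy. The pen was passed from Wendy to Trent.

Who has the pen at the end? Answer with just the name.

Tracking the pen through each event:
Start: Wendy has the pen.
After event 1: Mallory has the pen.
After event 2: Wendy has the pen.
After event 3: Trent has the pen.

Answer: Trent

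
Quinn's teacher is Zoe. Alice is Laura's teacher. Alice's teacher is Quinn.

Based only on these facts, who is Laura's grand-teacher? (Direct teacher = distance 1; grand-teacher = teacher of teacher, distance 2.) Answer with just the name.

Reconstructing the teacher chain from the given facts:
  Zoe -> Quinn -> Alice -> Laura
(each arrow means 'teacher of the next')
Positions in the chain (0 = top):
  position of Zoe: 0
  position of Quinn: 1
  position of Alice: 2
  position of Laura: 3

Laura is at position 3; the grand-teacher is 2 steps up the chain, i.e. position 1: Quinn.

Answer: Quinn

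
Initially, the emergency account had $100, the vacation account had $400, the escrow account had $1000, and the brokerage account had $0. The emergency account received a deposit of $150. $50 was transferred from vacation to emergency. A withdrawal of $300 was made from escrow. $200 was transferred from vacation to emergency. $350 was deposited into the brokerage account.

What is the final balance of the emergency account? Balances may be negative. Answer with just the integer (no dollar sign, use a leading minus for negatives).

Answer: 500

Derivation:
Tracking account balances step by step:
Start: emergency=100, vacation=400, escrow=1000, brokerage=0
Event 1 (deposit 150 to emergency): emergency: 100 + 150 = 250. Balances: emergency=250, vacation=400, escrow=1000, brokerage=0
Event 2 (transfer 50 vacation -> emergency): vacation: 400 - 50 = 350, emergency: 250 + 50 = 300. Balances: emergency=300, vacation=350, escrow=1000, brokerage=0
Event 3 (withdraw 300 from escrow): escrow: 1000 - 300 = 700. Balances: emergency=300, vacation=350, escrow=700, brokerage=0
Event 4 (transfer 200 vacation -> emergency): vacation: 350 - 200 = 150, emergency: 300 + 200 = 500. Balances: emergency=500, vacation=150, escrow=700, brokerage=0
Event 5 (deposit 350 to brokerage): brokerage: 0 + 350 = 350. Balances: emergency=500, vacation=150, escrow=700, brokerage=350

Final balance of emergency: 500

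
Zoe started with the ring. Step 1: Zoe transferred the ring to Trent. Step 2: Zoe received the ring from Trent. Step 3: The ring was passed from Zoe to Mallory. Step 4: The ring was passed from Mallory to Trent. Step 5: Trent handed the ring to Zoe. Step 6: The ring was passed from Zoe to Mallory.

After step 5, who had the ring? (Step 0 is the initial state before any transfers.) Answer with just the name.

Answer: Zoe

Derivation:
Tracking the ring holder through step 5:
After step 0 (start): Zoe
After step 1: Trent
After step 2: Zoe
After step 3: Mallory
After step 4: Trent
After step 5: Zoe

At step 5, the holder is Zoe.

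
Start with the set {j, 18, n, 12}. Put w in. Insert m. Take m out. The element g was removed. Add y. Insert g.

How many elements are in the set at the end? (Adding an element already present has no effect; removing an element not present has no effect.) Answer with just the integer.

Tracking the set through each operation:
Start: {12, 18, j, n}
Event 1 (add w): added. Set: {12, 18, j, n, w}
Event 2 (add m): added. Set: {12, 18, j, m, n, w}
Event 3 (remove m): removed. Set: {12, 18, j, n, w}
Event 4 (remove g): not present, no change. Set: {12, 18, j, n, w}
Event 5 (add y): added. Set: {12, 18, j, n, w, y}
Event 6 (add g): added. Set: {12, 18, g, j, n, w, y}

Final set: {12, 18, g, j, n, w, y} (size 7)

Answer: 7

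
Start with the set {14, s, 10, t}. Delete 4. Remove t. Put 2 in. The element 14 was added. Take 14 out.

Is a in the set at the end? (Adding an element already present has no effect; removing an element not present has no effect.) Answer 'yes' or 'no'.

Tracking the set through each operation:
Start: {10, 14, s, t}
Event 1 (remove 4): not present, no change. Set: {10, 14, s, t}
Event 2 (remove t): removed. Set: {10, 14, s}
Event 3 (add 2): added. Set: {10, 14, 2, s}
Event 4 (add 14): already present, no change. Set: {10, 14, 2, s}
Event 5 (remove 14): removed. Set: {10, 2, s}

Final set: {10, 2, s} (size 3)
a is NOT in the final set.

Answer: no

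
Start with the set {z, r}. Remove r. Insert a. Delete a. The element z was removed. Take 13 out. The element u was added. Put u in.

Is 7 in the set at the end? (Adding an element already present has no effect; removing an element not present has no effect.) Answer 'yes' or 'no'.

Tracking the set through each operation:
Start: {r, z}
Event 1 (remove r): removed. Set: {z}
Event 2 (add a): added. Set: {a, z}
Event 3 (remove a): removed. Set: {z}
Event 4 (remove z): removed. Set: {}
Event 5 (remove 13): not present, no change. Set: {}
Event 6 (add u): added. Set: {u}
Event 7 (add u): already present, no change. Set: {u}

Final set: {u} (size 1)
7 is NOT in the final set.

Answer: no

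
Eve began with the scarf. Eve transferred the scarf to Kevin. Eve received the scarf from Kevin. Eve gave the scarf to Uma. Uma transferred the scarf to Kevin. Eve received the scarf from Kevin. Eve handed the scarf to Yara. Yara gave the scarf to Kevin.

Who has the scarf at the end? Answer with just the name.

Tracking the scarf through each event:
Start: Eve has the scarf.
After event 1: Kevin has the scarf.
After event 2: Eve has the scarf.
After event 3: Uma has the scarf.
After event 4: Kevin has the scarf.
After event 5: Eve has the scarf.
After event 6: Yara has the scarf.
After event 7: Kevin has the scarf.

Answer: Kevin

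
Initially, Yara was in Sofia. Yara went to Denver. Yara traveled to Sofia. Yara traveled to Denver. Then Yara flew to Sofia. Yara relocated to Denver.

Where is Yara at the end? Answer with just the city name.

Answer: Denver

Derivation:
Tracking Yara's location:
Start: Yara is in Sofia.
After move 1: Sofia -> Denver. Yara is in Denver.
After move 2: Denver -> Sofia. Yara is in Sofia.
After move 3: Sofia -> Denver. Yara is in Denver.
After move 4: Denver -> Sofia. Yara is in Sofia.
After move 5: Sofia -> Denver. Yara is in Denver.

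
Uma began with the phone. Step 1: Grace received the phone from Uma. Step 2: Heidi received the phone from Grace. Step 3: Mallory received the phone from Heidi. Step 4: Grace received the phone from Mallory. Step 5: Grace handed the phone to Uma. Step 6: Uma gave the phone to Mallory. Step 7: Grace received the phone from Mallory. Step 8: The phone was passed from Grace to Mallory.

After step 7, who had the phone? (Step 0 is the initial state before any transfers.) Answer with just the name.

Tracking the phone holder through step 7:
After step 0 (start): Uma
After step 1: Grace
After step 2: Heidi
After step 3: Mallory
After step 4: Grace
After step 5: Uma
After step 6: Mallory
After step 7: Grace

At step 7, the holder is Grace.

Answer: Grace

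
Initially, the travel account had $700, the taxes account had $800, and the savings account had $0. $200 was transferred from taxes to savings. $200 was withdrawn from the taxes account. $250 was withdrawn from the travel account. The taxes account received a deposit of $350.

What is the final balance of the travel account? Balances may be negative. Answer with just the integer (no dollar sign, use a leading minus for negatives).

Tracking account balances step by step:
Start: travel=700, taxes=800, savings=0
Event 1 (transfer 200 taxes -> savings): taxes: 800 - 200 = 600, savings: 0 + 200 = 200. Balances: travel=700, taxes=600, savings=200
Event 2 (withdraw 200 from taxes): taxes: 600 - 200 = 400. Balances: travel=700, taxes=400, savings=200
Event 3 (withdraw 250 from travel): travel: 700 - 250 = 450. Balances: travel=450, taxes=400, savings=200
Event 4 (deposit 350 to taxes): taxes: 400 + 350 = 750. Balances: travel=450, taxes=750, savings=200

Final balance of travel: 450

Answer: 450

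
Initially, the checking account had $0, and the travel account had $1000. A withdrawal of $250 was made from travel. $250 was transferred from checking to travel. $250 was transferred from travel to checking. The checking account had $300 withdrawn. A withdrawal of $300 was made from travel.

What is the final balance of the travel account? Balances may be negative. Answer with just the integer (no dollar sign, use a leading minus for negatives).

Answer: 450

Derivation:
Tracking account balances step by step:
Start: checking=0, travel=1000
Event 1 (withdraw 250 from travel): travel: 1000 - 250 = 750. Balances: checking=0, travel=750
Event 2 (transfer 250 checking -> travel): checking: 0 - 250 = -250, travel: 750 + 250 = 1000. Balances: checking=-250, travel=1000
Event 3 (transfer 250 travel -> checking): travel: 1000 - 250 = 750, checking: -250 + 250 = 0. Balances: checking=0, travel=750
Event 4 (withdraw 300 from checking): checking: 0 - 300 = -300. Balances: checking=-300, travel=750
Event 5 (withdraw 300 from travel): travel: 750 - 300 = 450. Balances: checking=-300, travel=450

Final balance of travel: 450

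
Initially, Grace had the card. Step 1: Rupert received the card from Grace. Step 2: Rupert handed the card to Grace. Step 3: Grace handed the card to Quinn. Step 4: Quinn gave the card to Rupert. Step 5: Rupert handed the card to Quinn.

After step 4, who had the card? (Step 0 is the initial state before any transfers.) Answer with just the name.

Answer: Rupert

Derivation:
Tracking the card holder through step 4:
After step 0 (start): Grace
After step 1: Rupert
After step 2: Grace
After step 3: Quinn
After step 4: Rupert

At step 4, the holder is Rupert.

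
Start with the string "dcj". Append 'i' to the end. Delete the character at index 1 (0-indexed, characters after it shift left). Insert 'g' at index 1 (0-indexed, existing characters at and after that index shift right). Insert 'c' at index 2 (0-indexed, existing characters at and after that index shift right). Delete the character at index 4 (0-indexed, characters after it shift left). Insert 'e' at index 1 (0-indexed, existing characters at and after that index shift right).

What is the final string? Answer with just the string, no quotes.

Applying each edit step by step:
Start: "dcj"
Op 1 (append 'i'): "dcj" -> "dcji"
Op 2 (delete idx 1 = 'c'): "dcji" -> "dji"
Op 3 (insert 'g' at idx 1): "dji" -> "dgji"
Op 4 (insert 'c' at idx 2): "dgji" -> "dgcji"
Op 5 (delete idx 4 = 'i'): "dgcji" -> "dgcj"
Op 6 (insert 'e' at idx 1): "dgcj" -> "degcj"

Answer: degcj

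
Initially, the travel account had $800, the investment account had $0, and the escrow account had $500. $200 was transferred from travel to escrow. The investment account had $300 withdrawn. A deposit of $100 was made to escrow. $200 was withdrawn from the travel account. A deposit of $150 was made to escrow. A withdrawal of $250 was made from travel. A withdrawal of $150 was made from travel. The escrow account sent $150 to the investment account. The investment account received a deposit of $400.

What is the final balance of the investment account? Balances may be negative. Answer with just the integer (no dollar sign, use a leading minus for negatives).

Tracking account balances step by step:
Start: travel=800, investment=0, escrow=500
Event 1 (transfer 200 travel -> escrow): travel: 800 - 200 = 600, escrow: 500 + 200 = 700. Balances: travel=600, investment=0, escrow=700
Event 2 (withdraw 300 from investment): investment: 0 - 300 = -300. Balances: travel=600, investment=-300, escrow=700
Event 3 (deposit 100 to escrow): escrow: 700 + 100 = 800. Balances: travel=600, investment=-300, escrow=800
Event 4 (withdraw 200 from travel): travel: 600 - 200 = 400. Balances: travel=400, investment=-300, escrow=800
Event 5 (deposit 150 to escrow): escrow: 800 + 150 = 950. Balances: travel=400, investment=-300, escrow=950
Event 6 (withdraw 250 from travel): travel: 400 - 250 = 150. Balances: travel=150, investment=-300, escrow=950
Event 7 (withdraw 150 from travel): travel: 150 - 150 = 0. Balances: travel=0, investment=-300, escrow=950
Event 8 (transfer 150 escrow -> investment): escrow: 950 - 150 = 800, investment: -300 + 150 = -150. Balances: travel=0, investment=-150, escrow=800
Event 9 (deposit 400 to investment): investment: -150 + 400 = 250. Balances: travel=0, investment=250, escrow=800

Final balance of investment: 250

Answer: 250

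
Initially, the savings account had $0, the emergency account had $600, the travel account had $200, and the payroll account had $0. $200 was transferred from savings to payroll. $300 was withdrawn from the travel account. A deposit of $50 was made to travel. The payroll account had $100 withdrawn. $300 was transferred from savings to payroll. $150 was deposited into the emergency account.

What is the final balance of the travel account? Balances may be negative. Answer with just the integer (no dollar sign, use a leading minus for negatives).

Tracking account balances step by step:
Start: savings=0, emergency=600, travel=200, payroll=0
Event 1 (transfer 200 savings -> payroll): savings: 0 - 200 = -200, payroll: 0 + 200 = 200. Balances: savings=-200, emergency=600, travel=200, payroll=200
Event 2 (withdraw 300 from travel): travel: 200 - 300 = -100. Balances: savings=-200, emergency=600, travel=-100, payroll=200
Event 3 (deposit 50 to travel): travel: -100 + 50 = -50. Balances: savings=-200, emergency=600, travel=-50, payroll=200
Event 4 (withdraw 100 from payroll): payroll: 200 - 100 = 100. Balances: savings=-200, emergency=600, travel=-50, payroll=100
Event 5 (transfer 300 savings -> payroll): savings: -200 - 300 = -500, payroll: 100 + 300 = 400. Balances: savings=-500, emergency=600, travel=-50, payroll=400
Event 6 (deposit 150 to emergency): emergency: 600 + 150 = 750. Balances: savings=-500, emergency=750, travel=-50, payroll=400

Final balance of travel: -50

Answer: -50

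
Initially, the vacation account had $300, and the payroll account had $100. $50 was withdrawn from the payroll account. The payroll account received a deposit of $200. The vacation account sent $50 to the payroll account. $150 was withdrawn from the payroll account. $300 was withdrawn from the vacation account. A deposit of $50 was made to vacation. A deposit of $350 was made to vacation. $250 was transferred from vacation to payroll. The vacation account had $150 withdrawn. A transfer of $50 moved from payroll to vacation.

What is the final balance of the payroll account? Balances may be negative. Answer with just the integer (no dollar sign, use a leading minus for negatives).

Tracking account balances step by step:
Start: vacation=300, payroll=100
Event 1 (withdraw 50 from payroll): payroll: 100 - 50 = 50. Balances: vacation=300, payroll=50
Event 2 (deposit 200 to payroll): payroll: 50 + 200 = 250. Balances: vacation=300, payroll=250
Event 3 (transfer 50 vacation -> payroll): vacation: 300 - 50 = 250, payroll: 250 + 50 = 300. Balances: vacation=250, payroll=300
Event 4 (withdraw 150 from payroll): payroll: 300 - 150 = 150. Balances: vacation=250, payroll=150
Event 5 (withdraw 300 from vacation): vacation: 250 - 300 = -50. Balances: vacation=-50, payroll=150
Event 6 (deposit 50 to vacation): vacation: -50 + 50 = 0. Balances: vacation=0, payroll=150
Event 7 (deposit 350 to vacation): vacation: 0 + 350 = 350. Balances: vacation=350, payroll=150
Event 8 (transfer 250 vacation -> payroll): vacation: 350 - 250 = 100, payroll: 150 + 250 = 400. Balances: vacation=100, payroll=400
Event 9 (withdraw 150 from vacation): vacation: 100 - 150 = -50. Balances: vacation=-50, payroll=400
Event 10 (transfer 50 payroll -> vacation): payroll: 400 - 50 = 350, vacation: -50 + 50 = 0. Balances: vacation=0, payroll=350

Final balance of payroll: 350

Answer: 350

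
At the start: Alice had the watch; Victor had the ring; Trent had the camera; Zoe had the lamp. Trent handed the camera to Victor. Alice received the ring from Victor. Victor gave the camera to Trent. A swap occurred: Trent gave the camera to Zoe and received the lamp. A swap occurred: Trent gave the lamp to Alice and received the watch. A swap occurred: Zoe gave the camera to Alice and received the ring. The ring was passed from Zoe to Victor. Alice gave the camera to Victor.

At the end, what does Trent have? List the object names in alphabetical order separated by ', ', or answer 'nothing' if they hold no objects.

Answer: watch

Derivation:
Tracking all object holders:
Start: watch:Alice, ring:Victor, camera:Trent, lamp:Zoe
Event 1 (give camera: Trent -> Victor). State: watch:Alice, ring:Victor, camera:Victor, lamp:Zoe
Event 2 (give ring: Victor -> Alice). State: watch:Alice, ring:Alice, camera:Victor, lamp:Zoe
Event 3 (give camera: Victor -> Trent). State: watch:Alice, ring:Alice, camera:Trent, lamp:Zoe
Event 4 (swap camera<->lamp: now camera:Zoe, lamp:Trent). State: watch:Alice, ring:Alice, camera:Zoe, lamp:Trent
Event 5 (swap lamp<->watch: now lamp:Alice, watch:Trent). State: watch:Trent, ring:Alice, camera:Zoe, lamp:Alice
Event 6 (swap camera<->ring: now camera:Alice, ring:Zoe). State: watch:Trent, ring:Zoe, camera:Alice, lamp:Alice
Event 7 (give ring: Zoe -> Victor). State: watch:Trent, ring:Victor, camera:Alice, lamp:Alice
Event 8 (give camera: Alice -> Victor). State: watch:Trent, ring:Victor, camera:Victor, lamp:Alice

Final state: watch:Trent, ring:Victor, camera:Victor, lamp:Alice
Trent holds: watch.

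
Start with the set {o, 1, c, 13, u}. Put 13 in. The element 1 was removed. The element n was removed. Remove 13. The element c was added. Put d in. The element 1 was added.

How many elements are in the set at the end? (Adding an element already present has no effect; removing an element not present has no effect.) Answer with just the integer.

Tracking the set through each operation:
Start: {1, 13, c, o, u}
Event 1 (add 13): already present, no change. Set: {1, 13, c, o, u}
Event 2 (remove 1): removed. Set: {13, c, o, u}
Event 3 (remove n): not present, no change. Set: {13, c, o, u}
Event 4 (remove 13): removed. Set: {c, o, u}
Event 5 (add c): already present, no change. Set: {c, o, u}
Event 6 (add d): added. Set: {c, d, o, u}
Event 7 (add 1): added. Set: {1, c, d, o, u}

Final set: {1, c, d, o, u} (size 5)

Answer: 5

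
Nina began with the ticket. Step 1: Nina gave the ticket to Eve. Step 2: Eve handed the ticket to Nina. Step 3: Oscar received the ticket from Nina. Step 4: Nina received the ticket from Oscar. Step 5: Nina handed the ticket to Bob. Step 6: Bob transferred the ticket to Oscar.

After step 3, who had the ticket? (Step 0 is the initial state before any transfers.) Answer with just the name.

Tracking the ticket holder through step 3:
After step 0 (start): Nina
After step 1: Eve
After step 2: Nina
After step 3: Oscar

At step 3, the holder is Oscar.

Answer: Oscar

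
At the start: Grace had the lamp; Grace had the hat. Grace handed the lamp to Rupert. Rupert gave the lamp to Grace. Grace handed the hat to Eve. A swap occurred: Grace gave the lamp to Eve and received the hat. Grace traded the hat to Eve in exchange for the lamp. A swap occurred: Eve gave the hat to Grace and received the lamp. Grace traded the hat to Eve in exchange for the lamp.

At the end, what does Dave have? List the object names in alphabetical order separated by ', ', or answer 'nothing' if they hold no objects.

Tracking all object holders:
Start: lamp:Grace, hat:Grace
Event 1 (give lamp: Grace -> Rupert). State: lamp:Rupert, hat:Grace
Event 2 (give lamp: Rupert -> Grace). State: lamp:Grace, hat:Grace
Event 3 (give hat: Grace -> Eve). State: lamp:Grace, hat:Eve
Event 4 (swap lamp<->hat: now lamp:Eve, hat:Grace). State: lamp:Eve, hat:Grace
Event 5 (swap hat<->lamp: now hat:Eve, lamp:Grace). State: lamp:Grace, hat:Eve
Event 6 (swap hat<->lamp: now hat:Grace, lamp:Eve). State: lamp:Eve, hat:Grace
Event 7 (swap hat<->lamp: now hat:Eve, lamp:Grace). State: lamp:Grace, hat:Eve

Final state: lamp:Grace, hat:Eve
Dave holds: (nothing).

Answer: nothing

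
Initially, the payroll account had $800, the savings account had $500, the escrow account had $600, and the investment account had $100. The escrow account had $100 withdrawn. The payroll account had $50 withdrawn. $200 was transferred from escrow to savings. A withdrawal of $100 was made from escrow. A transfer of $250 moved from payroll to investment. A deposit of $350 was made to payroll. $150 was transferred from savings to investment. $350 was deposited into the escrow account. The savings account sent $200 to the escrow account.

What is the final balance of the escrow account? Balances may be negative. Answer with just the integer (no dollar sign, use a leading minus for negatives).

Tracking account balances step by step:
Start: payroll=800, savings=500, escrow=600, investment=100
Event 1 (withdraw 100 from escrow): escrow: 600 - 100 = 500. Balances: payroll=800, savings=500, escrow=500, investment=100
Event 2 (withdraw 50 from payroll): payroll: 800 - 50 = 750. Balances: payroll=750, savings=500, escrow=500, investment=100
Event 3 (transfer 200 escrow -> savings): escrow: 500 - 200 = 300, savings: 500 + 200 = 700. Balances: payroll=750, savings=700, escrow=300, investment=100
Event 4 (withdraw 100 from escrow): escrow: 300 - 100 = 200. Balances: payroll=750, savings=700, escrow=200, investment=100
Event 5 (transfer 250 payroll -> investment): payroll: 750 - 250 = 500, investment: 100 + 250 = 350. Balances: payroll=500, savings=700, escrow=200, investment=350
Event 6 (deposit 350 to payroll): payroll: 500 + 350 = 850. Balances: payroll=850, savings=700, escrow=200, investment=350
Event 7 (transfer 150 savings -> investment): savings: 700 - 150 = 550, investment: 350 + 150 = 500. Balances: payroll=850, savings=550, escrow=200, investment=500
Event 8 (deposit 350 to escrow): escrow: 200 + 350 = 550. Balances: payroll=850, savings=550, escrow=550, investment=500
Event 9 (transfer 200 savings -> escrow): savings: 550 - 200 = 350, escrow: 550 + 200 = 750. Balances: payroll=850, savings=350, escrow=750, investment=500

Final balance of escrow: 750

Answer: 750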